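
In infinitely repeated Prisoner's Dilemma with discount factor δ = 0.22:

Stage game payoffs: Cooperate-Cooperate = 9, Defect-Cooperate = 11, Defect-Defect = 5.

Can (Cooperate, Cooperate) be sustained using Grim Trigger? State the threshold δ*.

δ* = 0.3333; since δ = 0.22 < 0.3333, cooperation cannot be sustained

Work:
For Grim Trigger:
Cooperate forever: 9/(1-δ)
Defect then punished: 11 + 5·δ/(1-δ)
Need: 9/(1-δ) ≥ 11 + 5·δ/(1-δ)
Solving: δ ≥ (T-R)/(T-P) = (11-9)/(11-5) = 0.3333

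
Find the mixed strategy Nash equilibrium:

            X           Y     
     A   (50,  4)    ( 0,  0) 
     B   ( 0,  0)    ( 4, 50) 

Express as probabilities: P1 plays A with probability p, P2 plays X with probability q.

p = 0.9259, q = 0.0741

Work:
Find probabilities that make opponent indifferent:
P2 chooses q to make P1 indifferent between A and B
P1 chooses p to make P2 indifferent between X and Y
Mixed NE: P1 plays (A: 0.9259, B: 0.0741), P2 plays (X: 0.0741, Y: 0.9259)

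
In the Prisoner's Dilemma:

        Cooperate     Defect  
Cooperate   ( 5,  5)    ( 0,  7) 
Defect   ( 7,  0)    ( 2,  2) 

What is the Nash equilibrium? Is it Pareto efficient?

(Defect, Defect) is NE; not Pareto efficient

Work:
Defect dominates Cooperate for both players:
If P2 cooperates: Defect (7) > Cooperate (5)
If P2 defects: Defect (2) > Cooperate (0)
NE: (Defect, Defect) with payoff (2, 2)
But (Cooperate, Cooperate) = (5, 5) Pareto dominates (2, 2)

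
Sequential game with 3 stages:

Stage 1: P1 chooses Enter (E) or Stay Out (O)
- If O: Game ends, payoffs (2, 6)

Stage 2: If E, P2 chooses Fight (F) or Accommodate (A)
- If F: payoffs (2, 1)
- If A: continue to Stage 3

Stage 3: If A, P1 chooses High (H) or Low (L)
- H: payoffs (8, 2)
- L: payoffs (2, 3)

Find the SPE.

SPE: (E, A, H); Outcome (8, 2)

Work:
Stage 3: P1 chooses H (8 vs 2)
Stage 2: P2: F->1, A->2 (anticipating H). Choose A
Stage 1: P1: O->2, E->8 (anticipating A, H). Choose E
SPE path: E -> A -> H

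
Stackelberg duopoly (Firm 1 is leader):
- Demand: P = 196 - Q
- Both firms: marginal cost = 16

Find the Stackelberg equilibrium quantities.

q₁* (leader) = 90.0, q₂* (follower) = 45.0

Work:
Follower's reaction: q₂ = (a - c - q₁)/2
Leader substitutes: π₁ = q₁·(a - q₁ - (a-c-q₁)/2 - c)
FOC: q₁* = (196 - 16)/2 = 90.00
Then: q₂* = (196 - 16 - 90.0)/2 = 45.00
Leader has first-mover advantage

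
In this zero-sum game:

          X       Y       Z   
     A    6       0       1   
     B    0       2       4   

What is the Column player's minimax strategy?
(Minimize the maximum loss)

Column should play Y, value = 2

Work:
Column player minimizes Row's maximum payoff:
Column X: max payoff to Row = 6
Column Y: max payoff to Row = 2
Column Z: max payoff to Row = 4
Minimum is 2, achieved by column Y.
Minimax strategy: Y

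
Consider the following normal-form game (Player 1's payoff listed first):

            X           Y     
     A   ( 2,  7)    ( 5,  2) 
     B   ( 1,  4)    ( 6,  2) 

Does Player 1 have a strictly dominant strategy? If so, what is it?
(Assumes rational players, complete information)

No strictly dominant strategy exists for Player 1

Work:
A strategy strictly dominates another if it gives a strictly higher payoff against every opponent action. Compare each pair of P1's strategies column-by-column:
  A vs B: [2 vs 1, 5 vs 6] → A does not strictly dominate B (column Y: 5 ≤ 6)
  B vs A: [1 vs 2, 6 vs 5] → B does not strictly dominate A (column X: 1 ≤ 2)
No single strategy strictly dominates all others → no strictly dominant strategy.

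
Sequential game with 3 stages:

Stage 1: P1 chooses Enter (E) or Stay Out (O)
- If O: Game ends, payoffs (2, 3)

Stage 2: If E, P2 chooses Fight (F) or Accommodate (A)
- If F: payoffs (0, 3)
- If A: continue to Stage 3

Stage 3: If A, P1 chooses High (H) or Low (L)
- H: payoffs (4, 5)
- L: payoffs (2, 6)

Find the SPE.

SPE: (E, A, H); Outcome (4, 5)

Work:
Stage 3: P1 chooses H (4 vs 2)
Stage 2: P2: F->3, A->5 (anticipating H). Choose A
Stage 1: P1: O->2, E->4 (anticipating A, H). Choose E
SPE path: E -> A -> H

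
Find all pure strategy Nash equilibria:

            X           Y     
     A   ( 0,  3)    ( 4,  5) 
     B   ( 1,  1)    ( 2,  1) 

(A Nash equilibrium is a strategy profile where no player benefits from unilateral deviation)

Nash equilibrium: (A, Y), (B, X)

Work:
Best responses:
  P1 vs X: payoffs [0, 1] → best response B (payoff 1)
  P1 vs Y: payoffs [4, 2] → best response A (payoff 4)
  P2 vs A: payoffs [3, 5] → best response Y (payoff 5)
  P2 vs B: payoffs [1, 1] → best response X/Y (payoff 1)
Mutual best responses: (A,Y), (B,X) → Nash equilibria.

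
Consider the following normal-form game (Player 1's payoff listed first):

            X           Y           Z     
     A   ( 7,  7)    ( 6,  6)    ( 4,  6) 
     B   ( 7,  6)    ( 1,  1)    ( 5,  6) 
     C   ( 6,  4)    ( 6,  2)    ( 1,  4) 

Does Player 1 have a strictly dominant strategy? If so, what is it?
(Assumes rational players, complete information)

No strictly dominant strategy exists for Player 1

Work:
A strategy strictly dominates another if it gives a strictly higher payoff against every opponent action. Compare each pair of P1's strategies column-by-column:
  A vs B: [7 vs 7, 6 vs 1, 4 vs 5] → A does not strictly dominate B (column X: 7 ≤ 7)
  A vs C: [7 vs 6, 6 vs 6, 4 vs 1] → A does not strictly dominate C (column Y: 6 ≤ 6)
  B vs A: [7 vs 7, 1 vs 6, 5 vs 4] → B does not strictly dominate A (column X: 7 ≤ 7)
  B vs C: [7 vs 6, 1 vs 6, 5 vs 1] → B does not strictly dominate C (column Y: 1 ≤ 6)
  C vs A: [6 vs 7, 6 vs 6, 1 vs 4] → C does not strictly dominate A (column X: 6 ≤ 7)
  C vs B: [6 vs 7, 6 vs 1, 1 vs 5] → C does not strictly dominate B (column X: 6 ≤ 7)
No single strategy strictly dominates all others → no strictly dominant strategy.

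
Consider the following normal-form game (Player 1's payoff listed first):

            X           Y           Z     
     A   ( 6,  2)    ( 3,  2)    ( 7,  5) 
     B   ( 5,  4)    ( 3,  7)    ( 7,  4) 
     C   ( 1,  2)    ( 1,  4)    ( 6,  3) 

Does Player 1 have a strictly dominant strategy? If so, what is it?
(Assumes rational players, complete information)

No strictly dominant strategy exists for Player 1

Work:
A strategy strictly dominates another if it gives a strictly higher payoff against every opponent action. Compare each pair of P1's strategies column-by-column:
  A vs B: [6 vs 5, 3 vs 3, 7 vs 7] → A does not strictly dominate B (column Y: 3 ≤ 3)
  A vs C: [6 vs 1, 3 vs 1, 7 vs 6] → A strictly dominates C
  B vs A: [5 vs 6, 3 vs 3, 7 vs 7] → B does not strictly dominate A (column X: 5 ≤ 6)
  B vs C: [5 vs 1, 3 vs 1, 7 vs 6] → B strictly dominates C
  C vs A: [1 vs 6, 1 vs 3, 6 vs 7] → C does not strictly dominate A (column X: 1 ≤ 6)
  C vs B: [1 vs 5, 1 vs 3, 6 vs 7] → C does not strictly dominate B (column X: 1 ≤ 5)
No single strategy strictly dominates all others → no strictly dominant strategy.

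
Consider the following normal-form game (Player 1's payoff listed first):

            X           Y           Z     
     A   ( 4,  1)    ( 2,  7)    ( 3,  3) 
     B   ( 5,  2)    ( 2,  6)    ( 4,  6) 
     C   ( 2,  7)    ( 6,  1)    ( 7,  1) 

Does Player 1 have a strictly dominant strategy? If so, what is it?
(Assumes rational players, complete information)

No strictly dominant strategy exists for Player 1

Work:
A strategy strictly dominates another if it gives a strictly higher payoff against every opponent action. Compare each pair of P1's strategies column-by-column:
  A vs B: [4 vs 5, 2 vs 2, 3 vs 4] → A does not strictly dominate B (column X: 4 ≤ 5)
  A vs C: [4 vs 2, 2 vs 6, 3 vs 7] → A does not strictly dominate C (column Y: 2 ≤ 6)
  B vs A: [5 vs 4, 2 vs 2, 4 vs 3] → B does not strictly dominate A (column Y: 2 ≤ 2)
  B vs C: [5 vs 2, 2 vs 6, 4 vs 7] → B does not strictly dominate C (column Y: 2 ≤ 6)
  C vs A: [2 vs 4, 6 vs 2, 7 vs 3] → C does not strictly dominate A (column X: 2 ≤ 4)
  C vs B: [2 vs 5, 6 vs 2, 7 vs 4] → C does not strictly dominate B (column X: 2 ≤ 5)
No single strategy strictly dominates all others → no strictly dominant strategy.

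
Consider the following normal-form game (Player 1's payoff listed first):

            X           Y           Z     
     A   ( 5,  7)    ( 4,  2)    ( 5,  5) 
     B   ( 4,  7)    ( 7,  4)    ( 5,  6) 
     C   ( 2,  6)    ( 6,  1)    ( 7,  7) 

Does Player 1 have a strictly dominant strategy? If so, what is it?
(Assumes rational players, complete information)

No strictly dominant strategy exists for Player 1

Work:
A strategy strictly dominates another if it gives a strictly higher payoff against every opponent action. Compare each pair of P1's strategies column-by-column:
  A vs B: [5 vs 4, 4 vs 7, 5 vs 5] → A does not strictly dominate B (column Y: 4 ≤ 7)
  A vs C: [5 vs 2, 4 vs 6, 5 vs 7] → A does not strictly dominate C (column Y: 4 ≤ 6)
  B vs A: [4 vs 5, 7 vs 4, 5 vs 5] → B does not strictly dominate A (column X: 4 ≤ 5)
  B vs C: [4 vs 2, 7 vs 6, 5 vs 7] → B does not strictly dominate C (column Z: 5 ≤ 7)
  C vs A: [2 vs 5, 6 vs 4, 7 vs 5] → C does not strictly dominate A (column X: 2 ≤ 5)
  C vs B: [2 vs 4, 6 vs 7, 7 vs 5] → C does not strictly dominate B (column X: 2 ≤ 4)
No single strategy strictly dominates all others → no strictly dominant strategy.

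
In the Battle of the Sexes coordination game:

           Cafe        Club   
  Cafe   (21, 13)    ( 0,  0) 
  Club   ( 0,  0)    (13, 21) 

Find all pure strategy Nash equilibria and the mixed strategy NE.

Pure NE: (Cafe, Cafe) and (Club, Club); Mixed NE: p = 0.6176, q = 0.3824

Work:
Check pure NE:
(Cafe, Cafe): (21, 13) - no unilateral deviation beneficial
(Club, Club): (13, 21) - no unilateral deviation beneficial
Mixed NE: P1 plays Cafe with p = 0.6176, P2 plays Cafe with q = 0.3824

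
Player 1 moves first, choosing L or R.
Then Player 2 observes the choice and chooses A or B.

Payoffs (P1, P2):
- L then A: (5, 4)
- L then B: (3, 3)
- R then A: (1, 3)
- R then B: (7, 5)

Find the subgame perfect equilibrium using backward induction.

P1 plays R, P2 plays A after L and B after R; Payoff (7, 5)

Work:
Backward induction:
After L: P2 chooses A → P1 gets 5
After R: P2 chooses B → P1 gets 7
P1 chooses R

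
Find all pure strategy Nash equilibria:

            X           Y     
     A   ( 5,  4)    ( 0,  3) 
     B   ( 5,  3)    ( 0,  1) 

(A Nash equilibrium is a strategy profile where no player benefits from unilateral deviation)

Nash equilibrium: (A, X), (B, X)

Work:
Best responses:
  P1 vs X: payoffs [5, 5] → best response A/B (payoff 5)
  P1 vs Y: payoffs [0, 0] → best response A/B (payoff 0)
  P2 vs A: payoffs [4, 3] → best response X (payoff 4)
  P2 vs B: payoffs [3, 1] → best response X (payoff 3)
Mutual best responses: (A,X), (B,X) → Nash equilibria.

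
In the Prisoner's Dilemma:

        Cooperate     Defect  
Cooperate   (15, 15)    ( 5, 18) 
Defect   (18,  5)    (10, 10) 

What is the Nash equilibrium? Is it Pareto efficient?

(Defect, Defect) is NE; not Pareto efficient

Work:
Defect dominates Cooperate for both players:
If P2 cooperates: Defect (18) > Cooperate (15)
If P2 defects: Defect (10) > Cooperate (5)
NE: (Defect, Defect) with payoff (10, 10)
But (Cooperate, Cooperate) = (15, 15) Pareto dominates (10, 10)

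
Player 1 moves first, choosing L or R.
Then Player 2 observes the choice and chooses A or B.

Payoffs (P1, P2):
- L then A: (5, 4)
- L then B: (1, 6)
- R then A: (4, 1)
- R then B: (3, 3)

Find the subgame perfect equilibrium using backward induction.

P1 plays R, P2 plays B after L and B after R; Payoff (3, 3)

Work:
Backward induction:
After L: P2 chooses B → P1 gets 1
After R: P2 chooses B → P1 gets 3
P1 chooses R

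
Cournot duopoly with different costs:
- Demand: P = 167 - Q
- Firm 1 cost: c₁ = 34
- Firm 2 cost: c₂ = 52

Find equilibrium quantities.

q₁* = 50.33, q₂* = 32.33

Work:
Reaction: q₁ = (167 - 34 - q₂)/2
Reaction: q₂ = (167 - 52 - q₁)/2
Solve simultaneously:
q₁* = (167 - 2×34 + 52)/3 = 50.33
q₂* = (167 - 2×52 + 34)/3 = 32.33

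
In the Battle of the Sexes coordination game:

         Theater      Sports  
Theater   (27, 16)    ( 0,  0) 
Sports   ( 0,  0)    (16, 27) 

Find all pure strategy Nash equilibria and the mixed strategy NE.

Pure NE: (Theater, Theater) and (Sports, Sports); Mixed NE: p = 0.6279, q = 0.3721

Work:
Check pure NE:
(Theater, Theater): (27, 16) - no unilateral deviation beneficial
(Sports, Sports): (16, 27) - no unilateral deviation beneficial
Mixed NE: P1 plays Theater with p = 0.6279, P2 plays Theater with q = 0.3721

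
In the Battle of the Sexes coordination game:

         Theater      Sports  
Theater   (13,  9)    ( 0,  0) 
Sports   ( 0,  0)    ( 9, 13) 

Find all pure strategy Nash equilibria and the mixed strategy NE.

Pure NE: (Theater, Theater) and (Sports, Sports); Mixed NE: p = 0.5909, q = 0.4091

Work:
Check pure NE:
(Theater, Theater): (13, 9) - no unilateral deviation beneficial
(Sports, Sports): (9, 13) - no unilateral deviation beneficial
Mixed NE: P1 plays Theater with p = 0.5909, P2 plays Theater with q = 0.4091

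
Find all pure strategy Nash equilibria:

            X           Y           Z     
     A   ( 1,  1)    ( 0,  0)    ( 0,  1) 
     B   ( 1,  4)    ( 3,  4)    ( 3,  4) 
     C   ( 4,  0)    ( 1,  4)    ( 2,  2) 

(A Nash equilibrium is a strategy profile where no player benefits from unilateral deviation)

Nash equilibrium: (B, Y), (B, Z)

Work:
Best responses:
  P1 vs X: payoffs [1, 1, 4] → best response C (payoff 4)
  P1 vs Y: payoffs [0, 3, 1] → best response B (payoff 3)
  P1 vs Z: payoffs [0, 3, 2] → best response B (payoff 3)
  P2 vs A: payoffs [1, 0, 1] → best response X/Z (payoff 1)
  P2 vs B: payoffs [4, 4, 4] → best response X/Y/Z (payoff 4)
  P2 vs C: payoffs [0, 4, 2] → best response Y (payoff 4)
Mutual best responses: (B,Y), (B,Z) → Nash equilibria.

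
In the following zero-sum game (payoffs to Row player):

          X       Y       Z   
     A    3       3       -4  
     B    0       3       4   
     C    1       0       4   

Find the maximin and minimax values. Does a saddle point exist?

Maximin = 0, Minimax = 3, Saddle: False

Work:
Row minimums: [-4, 0, 0] → maximin = 0
Column maximums: [3, 3, 4] → minimax = 3
No saddle point (maximin ≠ minimax). Mixed strategy needed.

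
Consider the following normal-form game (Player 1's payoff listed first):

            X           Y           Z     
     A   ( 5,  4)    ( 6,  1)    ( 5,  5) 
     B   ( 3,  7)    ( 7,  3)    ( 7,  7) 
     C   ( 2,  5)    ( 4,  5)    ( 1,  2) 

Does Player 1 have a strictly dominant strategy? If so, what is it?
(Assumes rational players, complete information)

No strictly dominant strategy exists for Player 1

Work:
A strategy strictly dominates another if it gives a strictly higher payoff against every opponent action. Compare each pair of P1's strategies column-by-column:
  A vs B: [5 vs 3, 6 vs 7, 5 vs 7] → A does not strictly dominate B (column Y: 6 ≤ 7)
  A vs C: [5 vs 2, 6 vs 4, 5 vs 1] → A strictly dominates C
  B vs A: [3 vs 5, 7 vs 6, 7 vs 5] → B does not strictly dominate A (column X: 3 ≤ 5)
  B vs C: [3 vs 2, 7 vs 4, 7 vs 1] → B strictly dominates C
  C vs A: [2 vs 5, 4 vs 6, 1 vs 5] → C does not strictly dominate A (column X: 2 ≤ 5)
  C vs B: [2 vs 3, 4 vs 7, 1 vs 7] → C does not strictly dominate B (column X: 2 ≤ 3)
No single strategy strictly dominates all others → no strictly dominant strategy.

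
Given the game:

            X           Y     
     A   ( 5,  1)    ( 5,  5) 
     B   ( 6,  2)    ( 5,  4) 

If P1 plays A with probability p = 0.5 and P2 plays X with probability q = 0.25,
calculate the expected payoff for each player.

E[P1] = 5.125, E[P2] = 3.75

Work:
E[P1] = p·q·π₁(A,X) + p·(1-q)·π₁(A,Y) + (1-p)·q·π₁(B,X) + (1-p)·(1-q)·π₁(B,Y)
= 0.5·0.25·5 + 0.5·0.75·5 + 0.5·0.25·6 + 0.5·0.75·5
= 5.125

E[P2] = 3.75 (similar calculation)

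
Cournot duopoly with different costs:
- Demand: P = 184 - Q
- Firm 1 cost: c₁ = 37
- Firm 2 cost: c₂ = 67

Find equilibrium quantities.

q₁* = 59.0, q₂* = 29.0

Work:
Reaction: q₁ = (184 - 37 - q₂)/2
Reaction: q₂ = (184 - 67 - q₁)/2
Solve simultaneously:
q₁* = (184 - 2×37 + 67)/3 = 59.0
q₂* = (184 - 2×67 + 37)/3 = 29.0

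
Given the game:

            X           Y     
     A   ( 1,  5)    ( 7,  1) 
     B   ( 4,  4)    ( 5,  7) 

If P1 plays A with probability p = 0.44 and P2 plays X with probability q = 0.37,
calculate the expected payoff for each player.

E[P1] = 4.696, E[P2] = 4.3896

Work:
E[P1] = p·q·π₁(A,X) + p·(1-q)·π₁(A,Y) + (1-p)·q·π₁(B,X) + (1-p)·(1-q)·π₁(B,Y)
= 0.44·0.37·1 + 0.44·0.63·7 + 0.56·0.37·4 + 0.56·0.63·5
= 4.696

E[P2] = 4.3896 (similar calculation)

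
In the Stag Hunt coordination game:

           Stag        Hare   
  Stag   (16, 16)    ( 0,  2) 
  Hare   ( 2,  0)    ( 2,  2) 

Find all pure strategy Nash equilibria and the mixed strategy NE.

Pure NE: (Stag, Stag) and (Hare, Hare); Mixed NE: p = 0.125, q = 0.125

Work:
Check pure NE:
(Stag, Stag): (16, 16) - no unilateral deviation beneficial
(Hare, Hare): (2, 2) - no unilateral deviation beneficial
Mixed NE: P1 plays Stag with p = 0.125, P2 plays Stag with q = 0.125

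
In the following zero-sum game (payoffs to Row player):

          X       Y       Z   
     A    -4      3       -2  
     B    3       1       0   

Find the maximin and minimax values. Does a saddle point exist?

Maximin = 0, Minimax = 0, Saddle: True

Work:
Row minimums: [-4, 0] → maximin = 0
Column maximums: [3, 3, 0] → minimax = 0
Saddle point exists! Game value = 0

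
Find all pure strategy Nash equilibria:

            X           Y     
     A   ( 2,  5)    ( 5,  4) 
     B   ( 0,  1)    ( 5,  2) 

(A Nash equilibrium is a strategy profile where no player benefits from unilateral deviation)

Nash equilibrium: (A, X), (B, Y)

Work:
Best responses:
  P1 vs X: payoffs [2, 0] → best response A (payoff 2)
  P1 vs Y: payoffs [5, 5] → best response A/B (payoff 5)
  P2 vs A: payoffs [5, 4] → best response X (payoff 5)
  P2 vs B: payoffs [1, 2] → best response Y (payoff 2)
Mutual best responses: (A,X), (B,Y) → Nash equilibria.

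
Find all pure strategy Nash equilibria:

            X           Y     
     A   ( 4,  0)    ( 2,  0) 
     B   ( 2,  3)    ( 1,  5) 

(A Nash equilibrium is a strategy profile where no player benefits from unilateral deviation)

Nash equilibrium: (A, X), (A, Y)

Work:
Best responses:
  P1 vs X: payoffs [4, 2] → best response A (payoff 4)
  P1 vs Y: payoffs [2, 1] → best response A (payoff 2)
  P2 vs A: payoffs [0, 0] → best response X/Y (payoff 0)
  P2 vs B: payoffs [3, 5] → best response Y (payoff 5)
Mutual best responses: (A,X), (A,Y) → Nash equilibria.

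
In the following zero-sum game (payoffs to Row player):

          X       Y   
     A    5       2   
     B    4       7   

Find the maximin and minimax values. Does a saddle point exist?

Maximin = 4, Minimax = 5, Saddle: False

Work:
Row minimums: [2, 4] → maximin = 4
Column maximums: [5, 7] → minimax = 5
No saddle point (maximin ≠ minimax). Mixed strategy needed.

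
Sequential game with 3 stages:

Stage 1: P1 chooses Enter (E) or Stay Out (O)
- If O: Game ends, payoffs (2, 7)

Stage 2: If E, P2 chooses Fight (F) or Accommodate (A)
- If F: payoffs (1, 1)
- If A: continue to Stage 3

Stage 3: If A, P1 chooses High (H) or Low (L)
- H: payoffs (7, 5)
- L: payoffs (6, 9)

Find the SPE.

SPE: (E, A, H); Outcome (7, 5)

Work:
Stage 3: P1 chooses H (7 vs 6)
Stage 2: P2: F->1, A->5 (anticipating H). Choose A
Stage 1: P1: O->2, E->7 (anticipating A, H). Choose E
SPE path: E -> A -> H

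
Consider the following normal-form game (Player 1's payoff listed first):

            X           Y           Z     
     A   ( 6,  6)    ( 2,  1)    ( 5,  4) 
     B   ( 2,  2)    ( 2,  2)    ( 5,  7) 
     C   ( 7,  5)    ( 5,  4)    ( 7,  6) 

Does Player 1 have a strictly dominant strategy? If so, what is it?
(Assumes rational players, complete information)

Yes, Player 1's strictly dominant strategy is C

Work:
A strategy strictly dominates another if it gives a strictly higher payoff against every opponent action. Compare each pair of P1's strategies column-by-column:
  A vs B: [6 vs 2, 2 vs 2, 5 vs 5] → A does not strictly dominate B (column Y: 2 ≤ 2)
  A vs C: [6 vs 7, 2 vs 5, 5 vs 7] → A does not strictly dominate C (column X: 6 ≤ 7)
  B vs A: [2 vs 6, 2 vs 2, 5 vs 5] → B does not strictly dominate A (column X: 2 ≤ 6)
  B vs C: [2 vs 7, 2 vs 5, 5 vs 7] → B does not strictly dominate C (column X: 2 ≤ 7)
  C vs A: [7 vs 6, 5 vs 2, 7 vs 5] → C strictly dominates A
  C vs B: [7 vs 2, 5 vs 2, 7 vs 5] → C strictly dominates B
C strictly dominates every other strategy → strictly dominant.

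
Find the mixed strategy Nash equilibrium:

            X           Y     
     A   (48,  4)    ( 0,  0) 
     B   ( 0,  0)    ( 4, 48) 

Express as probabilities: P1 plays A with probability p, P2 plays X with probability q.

p = 0.9231, q = 0.0769

Work:
Find probabilities that make opponent indifferent:
P2 chooses q to make P1 indifferent between A and B
P1 chooses p to make P2 indifferent between X and Y
Mixed NE: P1 plays (A: 0.9231, B: 0.0769), P2 plays (X: 0.0769, Y: 0.9231)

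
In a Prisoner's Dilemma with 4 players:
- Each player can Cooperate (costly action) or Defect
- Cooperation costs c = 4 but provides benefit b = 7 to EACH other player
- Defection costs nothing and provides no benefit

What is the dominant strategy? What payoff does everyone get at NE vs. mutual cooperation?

Dominant: Defect; NE payoff = 0; Coop payoff = 17

Work:
Defect dominates (saves cost c = 4, benefit to others is external)
NE: All defect → everyone gets 0
If all cooperate: each receives (3)×7 - 4 = 17
Social dilemma: 17 > 0 but NE gives 0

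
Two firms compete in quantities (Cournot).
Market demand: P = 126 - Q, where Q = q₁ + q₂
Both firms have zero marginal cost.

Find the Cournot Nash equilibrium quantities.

q₁* = q₂* = 42.0; P* = 42.0

Work:
Profit: π_i = P·q_i = (a - q_i - q_j)·q_i
FOC: ∂π_i/∂q_i = a - 2q_i - q_j = 0
Reaction function: q_i = (126 - q_j)/2
Symmetry: q* = 126/3 = 42.0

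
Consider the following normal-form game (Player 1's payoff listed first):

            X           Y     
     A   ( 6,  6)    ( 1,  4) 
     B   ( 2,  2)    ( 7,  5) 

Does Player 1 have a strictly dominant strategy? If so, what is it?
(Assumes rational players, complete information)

No strictly dominant strategy exists for Player 1

Work:
A strategy strictly dominates another if it gives a strictly higher payoff against every opponent action. Compare each pair of P1's strategies column-by-column:
  A vs B: [6 vs 2, 1 vs 7] → A does not strictly dominate B (column Y: 1 ≤ 7)
  B vs A: [2 vs 6, 7 vs 1] → B does not strictly dominate A (column X: 2 ≤ 6)
No single strategy strictly dominates all others → no strictly dominant strategy.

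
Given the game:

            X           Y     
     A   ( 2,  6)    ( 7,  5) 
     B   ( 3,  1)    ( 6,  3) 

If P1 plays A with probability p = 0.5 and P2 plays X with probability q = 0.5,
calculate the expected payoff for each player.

E[P1] = 4.5, E[P2] = 3.75

Work:
E[P1] = p·q·π₁(A,X) + p·(1-q)·π₁(A,Y) + (1-p)·q·π₁(B,X) + (1-p)·(1-q)·π₁(B,Y)
= 0.5·0.5·2 + 0.5·0.5·7 + 0.5·0.5·3 + 0.5·0.5·6
= 4.5

E[P2] = 3.75 (similar calculation)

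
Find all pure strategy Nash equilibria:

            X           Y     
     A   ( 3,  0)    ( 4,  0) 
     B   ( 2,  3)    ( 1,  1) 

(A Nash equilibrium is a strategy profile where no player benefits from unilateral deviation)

Nash equilibrium: (A, X), (A, Y)

Work:
Best responses:
  P1 vs X: payoffs [3, 2] → best response A (payoff 3)
  P1 vs Y: payoffs [4, 1] → best response A (payoff 4)
  P2 vs A: payoffs [0, 0] → best response X/Y (payoff 0)
  P2 vs B: payoffs [3, 1] → best response X (payoff 3)
Mutual best responses: (A,X), (A,Y) → Nash equilibria.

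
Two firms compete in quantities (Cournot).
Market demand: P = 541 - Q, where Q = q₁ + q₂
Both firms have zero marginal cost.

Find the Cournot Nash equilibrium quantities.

q₁* = q₂* = 180.33; P* = 180.33

Work:
Profit: π_i = P·q_i = (a - q_i - q_j)·q_i
FOC: ∂π_i/∂q_i = a - 2q_i - q_j = 0
Reaction function: q_i = (541 - q_j)/2
Symmetry: q* = 541/3 = 180.33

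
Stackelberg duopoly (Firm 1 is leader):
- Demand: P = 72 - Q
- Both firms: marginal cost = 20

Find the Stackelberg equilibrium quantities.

q₁* (leader) = 26.0, q₂* (follower) = 13.0

Work:
Follower's reaction: q₂ = (a - c - q₁)/2
Leader substitutes: π₁ = q₁·(a - q₁ - (a-c-q₁)/2 - c)
FOC: q₁* = (72 - 20)/2 = 26.00
Then: q₂* = (72 - 20 - 26.0)/2 = 13.00
Leader has first-mover advantage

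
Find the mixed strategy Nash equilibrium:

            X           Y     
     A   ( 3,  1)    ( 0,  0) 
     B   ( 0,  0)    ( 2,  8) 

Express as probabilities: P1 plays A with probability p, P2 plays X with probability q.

p = 0.8889, q = 0.4

Work:
Find probabilities that make opponent indifferent:
P2 chooses q to make P1 indifferent between A and B
P1 chooses p to make P2 indifferent between X and Y
Mixed NE: P1 plays (A: 0.8889, B: 0.1111), P2 plays (X: 0.4, Y: 0.6)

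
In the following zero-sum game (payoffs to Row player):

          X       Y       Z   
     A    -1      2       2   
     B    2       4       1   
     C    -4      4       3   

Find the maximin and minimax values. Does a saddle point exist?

Maximin = 1, Minimax = 2, Saddle: False

Work:
Row minimums: [-1, 1, -4] → maximin = 1
Column maximums: [2, 4, 3] → minimax = 2
No saddle point (maximin ≠ minimax). Mixed strategy needed.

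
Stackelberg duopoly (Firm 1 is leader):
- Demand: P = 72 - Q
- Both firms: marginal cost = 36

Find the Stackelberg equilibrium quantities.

q₁* (leader) = 18.0, q₂* (follower) = 9.0

Work:
Follower's reaction: q₂ = (a - c - q₁)/2
Leader substitutes: π₁ = q₁·(a - q₁ - (a-c-q₁)/2 - c)
FOC: q₁* = (72 - 36)/2 = 18.00
Then: q₂* = (72 - 36 - 18.0)/2 = 9.00
Leader has first-mover advantage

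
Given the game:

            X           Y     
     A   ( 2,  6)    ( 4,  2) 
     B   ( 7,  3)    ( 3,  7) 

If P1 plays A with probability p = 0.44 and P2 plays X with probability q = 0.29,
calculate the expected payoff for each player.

E[P1] = 3.8344, E[P2] = 4.6608

Work:
E[P1] = p·q·π₁(A,X) + p·(1-q)·π₁(A,Y) + (1-p)·q·π₁(B,X) + (1-p)·(1-q)·π₁(B,Y)
= 0.44·0.29·2 + 0.44·0.71·4 + 0.56·0.29·7 + 0.56·0.71·3
= 3.8344

E[P2] = 4.6608 (similar calculation)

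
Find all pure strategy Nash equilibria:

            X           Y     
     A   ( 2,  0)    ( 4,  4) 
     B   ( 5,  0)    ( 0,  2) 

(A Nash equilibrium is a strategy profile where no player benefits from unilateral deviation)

Nash equilibrium: (A, Y)

Work:
Best responses:
  P1 vs X: payoffs [2, 5] → best response B (payoff 5)
  P1 vs Y: payoffs [4, 0] → best response A (payoff 4)
  P2 vs A: payoffs [0, 4] → best response Y (payoff 4)
  P2 vs B: payoffs [0, 2] → best response Y (payoff 2)
Mutual best responses: (A,Y) → Nash equilibria.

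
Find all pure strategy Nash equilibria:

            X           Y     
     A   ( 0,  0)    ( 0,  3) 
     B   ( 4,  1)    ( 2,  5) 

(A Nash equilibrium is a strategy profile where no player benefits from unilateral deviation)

Nash equilibrium: (B, Y)

Work:
Best responses:
  P1 vs X: payoffs [0, 4] → best response B (payoff 4)
  P1 vs Y: payoffs [0, 2] → best response B (payoff 2)
  P2 vs A: payoffs [0, 3] → best response Y (payoff 3)
  P2 vs B: payoffs [1, 5] → best response Y (payoff 5)
Mutual best responses: (B,Y) → Nash equilibria.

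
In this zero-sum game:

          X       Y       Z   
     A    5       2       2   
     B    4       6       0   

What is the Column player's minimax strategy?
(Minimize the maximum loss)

Column should play Z, value = 2

Work:
Column player minimizes Row's maximum payoff:
Column X: max payoff to Row = 5
Column Y: max payoff to Row = 6
Column Z: max payoff to Row = 2
Minimum is 2, achieved by column Z.
Minimax strategy: Z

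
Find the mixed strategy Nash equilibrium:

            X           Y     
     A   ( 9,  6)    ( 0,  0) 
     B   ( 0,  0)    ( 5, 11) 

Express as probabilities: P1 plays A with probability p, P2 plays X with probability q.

p = 0.6471, q = 0.3571

Work:
Find probabilities that make opponent indifferent:
P2 chooses q to make P1 indifferent between A and B
P1 chooses p to make P2 indifferent between X and Y
Mixed NE: P1 plays (A: 0.6471, B: 0.3529), P2 plays (X: 0.3571, Y: 0.6429)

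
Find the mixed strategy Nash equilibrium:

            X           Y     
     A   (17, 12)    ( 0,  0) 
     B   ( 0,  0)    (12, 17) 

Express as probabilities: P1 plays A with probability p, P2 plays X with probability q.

p = 0.5862, q = 0.4138

Work:
Find probabilities that make opponent indifferent:
P2 chooses q to make P1 indifferent between A and B
P1 chooses p to make P2 indifferent between X and Y
Mixed NE: P1 plays (A: 0.5862, B: 0.4138), P2 plays (X: 0.4138, Y: 0.5862)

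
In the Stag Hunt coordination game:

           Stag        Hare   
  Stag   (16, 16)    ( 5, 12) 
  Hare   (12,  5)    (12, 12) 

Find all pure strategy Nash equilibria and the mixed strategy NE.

Pure NE: (Stag, Stag) and (Hare, Hare); Mixed NE: p = 0.6364, q = 0.6364

Work:
Check pure NE:
(Stag, Stag): (16, 16) - no unilateral deviation beneficial
(Hare, Hare): (12, 12) - no unilateral deviation beneficial
Mixed NE: P1 plays Stag with p = 0.6364, P2 plays Stag with q = 0.6364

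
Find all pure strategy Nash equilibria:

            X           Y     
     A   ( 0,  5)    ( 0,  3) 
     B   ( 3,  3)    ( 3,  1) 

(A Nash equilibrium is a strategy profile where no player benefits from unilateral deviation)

Nash equilibrium: (B, X)

Work:
Best responses:
  P1 vs X: payoffs [0, 3] → best response B (payoff 3)
  P1 vs Y: payoffs [0, 3] → best response B (payoff 3)
  P2 vs A: payoffs [5, 3] → best response X (payoff 5)
  P2 vs B: payoffs [3, 1] → best response X (payoff 3)
Mutual best responses: (B,X) → Nash equilibria.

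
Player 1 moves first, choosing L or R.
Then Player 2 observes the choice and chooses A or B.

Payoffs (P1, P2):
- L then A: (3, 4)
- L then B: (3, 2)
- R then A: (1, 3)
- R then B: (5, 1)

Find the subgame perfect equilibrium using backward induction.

P1 plays L, P2 plays A after L and A after R; Payoff (3, 4)

Work:
Backward induction:
After L: P2 chooses A → P1 gets 3
After R: P2 chooses A → P1 gets 1
P1 chooses L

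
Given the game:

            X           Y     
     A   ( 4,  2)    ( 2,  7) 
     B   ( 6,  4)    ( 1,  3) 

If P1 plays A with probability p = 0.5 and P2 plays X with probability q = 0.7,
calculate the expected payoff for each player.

E[P1] = 3.95, E[P2] = 3.6

Work:
E[P1] = p·q·π₁(A,X) + p·(1-q)·π₁(A,Y) + (1-p)·q·π₁(B,X) + (1-p)·(1-q)·π₁(B,Y)
= 0.5·0.7·4 + 0.5·0.3·2 + 0.5·0.7·6 + 0.5·0.3·1
= 3.95

E[P2] = 3.6 (similar calculation)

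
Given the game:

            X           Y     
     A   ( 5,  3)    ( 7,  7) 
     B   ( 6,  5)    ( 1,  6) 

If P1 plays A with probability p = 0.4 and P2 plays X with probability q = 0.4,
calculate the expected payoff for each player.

E[P1] = 4.28, E[P2] = 5.52

Work:
E[P1] = p·q·π₁(A,X) + p·(1-q)·π₁(A,Y) + (1-p)·q·π₁(B,X) + (1-p)·(1-q)·π₁(B,Y)
= 0.4·0.4·5 + 0.4·0.6·7 + 0.6·0.4·6 + 0.6·0.6·1
= 4.28

E[P2] = 5.52 (similar calculation)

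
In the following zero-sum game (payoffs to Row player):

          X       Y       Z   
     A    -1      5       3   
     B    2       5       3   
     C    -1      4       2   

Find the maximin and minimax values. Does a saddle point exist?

Maximin = 2, Minimax = 2, Saddle: True

Work:
Row minimums: [-1, 2, -1] → maximin = 2
Column maximums: [2, 5, 3] → minimax = 2
Saddle point exists! Game value = 2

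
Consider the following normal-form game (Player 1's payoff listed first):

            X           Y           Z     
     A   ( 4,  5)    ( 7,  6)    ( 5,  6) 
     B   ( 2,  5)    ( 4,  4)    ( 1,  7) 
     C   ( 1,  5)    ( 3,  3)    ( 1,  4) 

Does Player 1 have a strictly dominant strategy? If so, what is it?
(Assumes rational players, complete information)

Yes, Player 1's strictly dominant strategy is A

Work:
A strategy strictly dominates another if it gives a strictly higher payoff against every opponent action. Compare each pair of P1's strategies column-by-column:
  A vs B: [4 vs 2, 7 vs 4, 5 vs 1] → A strictly dominates B
  A vs C: [4 vs 1, 7 vs 3, 5 vs 1] → A strictly dominates C
  B vs A: [2 vs 4, 4 vs 7, 1 vs 5] → B does not strictly dominate A (column X: 2 ≤ 4)
  B vs C: [2 vs 1, 4 vs 3, 1 vs 1] → B does not strictly dominate C (column Z: 1 ≤ 1)
  C vs A: [1 vs 4, 3 vs 7, 1 vs 5] → C does not strictly dominate A (column X: 1 ≤ 4)
  C vs B: [1 vs 2, 3 vs 4, 1 vs 1] → C does not strictly dominate B (column X: 1 ≤ 2)
A strictly dominates every other strategy → strictly dominant.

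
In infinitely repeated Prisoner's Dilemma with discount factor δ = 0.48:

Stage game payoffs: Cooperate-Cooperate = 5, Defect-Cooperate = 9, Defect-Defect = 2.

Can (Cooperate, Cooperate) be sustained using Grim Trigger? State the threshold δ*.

δ* = 0.5714; since δ = 0.48 < 0.5714, cooperation cannot be sustained

Work:
For Grim Trigger:
Cooperate forever: 5/(1-δ)
Defect then punished: 9 + 2·δ/(1-δ)
Need: 5/(1-δ) ≥ 9 + 2·δ/(1-δ)
Solving: δ ≥ (T-R)/(T-P) = (9-5)/(9-2) = 0.5714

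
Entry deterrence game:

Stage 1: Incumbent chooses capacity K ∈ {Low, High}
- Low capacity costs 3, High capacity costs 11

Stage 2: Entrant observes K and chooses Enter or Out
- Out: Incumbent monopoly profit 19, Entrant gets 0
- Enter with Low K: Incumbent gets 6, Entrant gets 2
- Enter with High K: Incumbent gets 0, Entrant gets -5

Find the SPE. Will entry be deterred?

SPE: (High, Enter|Low, Out|High); Entry deterred. Incumbent net profit = 8

Work:
After Low K: Entrant enters (2 > 0)
After High K: Entrant stays out (-5 < 0)
Incumbent: Low → 6−3=3, High → 19−11=8
Incumbent chooses High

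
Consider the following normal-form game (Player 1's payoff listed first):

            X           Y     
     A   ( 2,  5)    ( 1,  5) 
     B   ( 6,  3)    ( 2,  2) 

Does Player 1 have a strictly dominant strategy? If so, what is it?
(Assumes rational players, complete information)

Yes, Player 1's strictly dominant strategy is B

Work:
A strategy strictly dominates another if it gives a strictly higher payoff against every opponent action. Compare each pair of P1's strategies column-by-column:
  A vs B: [2 vs 6, 1 vs 2] → A does not strictly dominate B (column X: 2 ≤ 6)
  B vs A: [6 vs 2, 2 vs 1] → B strictly dominates A
B strictly dominates every other strategy → strictly dominant.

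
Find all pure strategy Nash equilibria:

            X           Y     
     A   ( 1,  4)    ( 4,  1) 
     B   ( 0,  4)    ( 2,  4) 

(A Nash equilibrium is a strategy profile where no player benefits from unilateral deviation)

Nash equilibrium: (A, X)

Work:
Best responses:
  P1 vs X: payoffs [1, 0] → best response A (payoff 1)
  P1 vs Y: payoffs [4, 2] → best response A (payoff 4)
  P2 vs A: payoffs [4, 1] → best response X (payoff 4)
  P2 vs B: payoffs [4, 4] → best response X/Y (payoff 4)
Mutual best responses: (A,X) → Nash equilibria.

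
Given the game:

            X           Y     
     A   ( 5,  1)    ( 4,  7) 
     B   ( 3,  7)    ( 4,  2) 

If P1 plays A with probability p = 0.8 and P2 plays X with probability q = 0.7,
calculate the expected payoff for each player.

E[P1] = 4.42, E[P2] = 3.34

Work:
E[P1] = p·q·π₁(A,X) + p·(1-q)·π₁(A,Y) + (1-p)·q·π₁(B,X) + (1-p)·(1-q)·π₁(B,Y)
= 0.8·0.7·5 + 0.8·0.3·4 + 0.2·0.7·3 + 0.2·0.3·4
= 4.42

E[P2] = 3.34 (similar calculation)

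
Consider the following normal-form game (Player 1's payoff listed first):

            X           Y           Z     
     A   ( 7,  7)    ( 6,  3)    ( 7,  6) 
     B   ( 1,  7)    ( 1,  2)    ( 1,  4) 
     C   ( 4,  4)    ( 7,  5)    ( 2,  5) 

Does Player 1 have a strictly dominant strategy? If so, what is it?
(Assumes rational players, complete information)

No strictly dominant strategy exists for Player 1

Work:
A strategy strictly dominates another if it gives a strictly higher payoff against every opponent action. Compare each pair of P1's strategies column-by-column:
  A vs B: [7 vs 1, 6 vs 1, 7 vs 1] → A strictly dominates B
  A vs C: [7 vs 4, 6 vs 7, 7 vs 2] → A does not strictly dominate C (column Y: 6 ≤ 7)
  B vs A: [1 vs 7, 1 vs 6, 1 vs 7] → B does not strictly dominate A (column X: 1 ≤ 7)
  B vs C: [1 vs 4, 1 vs 7, 1 vs 2] → B does not strictly dominate C (column X: 1 ≤ 4)
  C vs A: [4 vs 7, 7 vs 6, 2 vs 7] → C does not strictly dominate A (column X: 4 ≤ 7)
  C vs B: [4 vs 1, 7 vs 1, 2 vs 1] → C strictly dominates B
No single strategy strictly dominates all others → no strictly dominant strategy.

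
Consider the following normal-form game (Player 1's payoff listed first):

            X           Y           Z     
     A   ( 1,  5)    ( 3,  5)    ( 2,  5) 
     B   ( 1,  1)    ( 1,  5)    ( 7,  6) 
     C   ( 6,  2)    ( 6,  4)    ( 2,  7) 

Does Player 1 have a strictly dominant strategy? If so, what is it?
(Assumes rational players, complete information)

No strictly dominant strategy exists for Player 1

Work:
A strategy strictly dominates another if it gives a strictly higher payoff against every opponent action. Compare each pair of P1's strategies column-by-column:
  A vs B: [1 vs 1, 3 vs 1, 2 vs 7] → A does not strictly dominate B (column X: 1 ≤ 1)
  A vs C: [1 vs 6, 3 vs 6, 2 vs 2] → A does not strictly dominate C (column X: 1 ≤ 6)
  B vs A: [1 vs 1, 1 vs 3, 7 vs 2] → B does not strictly dominate A (column X: 1 ≤ 1)
  B vs C: [1 vs 6, 1 vs 6, 7 vs 2] → B does not strictly dominate C (column X: 1 ≤ 6)
  C vs A: [6 vs 1, 6 vs 3, 2 vs 2] → C does not strictly dominate A (column Z: 2 ≤ 2)
  C vs B: [6 vs 1, 6 vs 1, 2 vs 7] → C does not strictly dominate B (column Z: 2 ≤ 7)
No single strategy strictly dominates all others → no strictly dominant strategy.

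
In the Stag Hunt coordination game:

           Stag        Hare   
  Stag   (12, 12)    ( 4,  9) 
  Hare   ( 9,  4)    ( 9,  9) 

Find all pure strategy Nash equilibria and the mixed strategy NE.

Pure NE: (Stag, Stag) and (Hare, Hare); Mixed NE: p = 0.625, q = 0.625

Work:
Check pure NE:
(Stag, Stag): (12, 12) - no unilateral deviation beneficial
(Hare, Hare): (9, 9) - no unilateral deviation beneficial
Mixed NE: P1 plays Stag with p = 0.625, P2 plays Stag with q = 0.625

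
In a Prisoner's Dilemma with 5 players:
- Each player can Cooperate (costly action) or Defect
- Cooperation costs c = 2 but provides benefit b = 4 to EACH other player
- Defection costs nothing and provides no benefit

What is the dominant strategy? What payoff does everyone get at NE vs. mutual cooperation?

Dominant: Defect; NE payoff = 0; Coop payoff = 14

Work:
Defect dominates (saves cost c = 2, benefit to others is external)
NE: All defect → everyone gets 0
If all cooperate: each receives (4)×4 - 2 = 14
Social dilemma: 14 > 0 but NE gives 0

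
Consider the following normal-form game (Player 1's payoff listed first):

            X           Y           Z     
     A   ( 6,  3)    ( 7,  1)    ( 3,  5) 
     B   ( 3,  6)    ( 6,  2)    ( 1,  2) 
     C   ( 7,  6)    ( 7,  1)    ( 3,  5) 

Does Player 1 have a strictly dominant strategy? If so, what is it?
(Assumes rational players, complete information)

No strictly dominant strategy exists for Player 1

Work:
A strategy strictly dominates another if it gives a strictly higher payoff against every opponent action. Compare each pair of P1's strategies column-by-column:
  A vs B: [6 vs 3, 7 vs 6, 3 vs 1] → A strictly dominates B
  A vs C: [6 vs 7, 7 vs 7, 3 vs 3] → A does not strictly dominate C (column X: 6 ≤ 7)
  B vs A: [3 vs 6, 6 vs 7, 1 vs 3] → B does not strictly dominate A (column X: 3 ≤ 6)
  B vs C: [3 vs 7, 6 vs 7, 1 vs 3] → B does not strictly dominate C (column X: 3 ≤ 7)
  C vs A: [7 vs 6, 7 vs 7, 3 vs 3] → C does not strictly dominate A (column Y: 7 ≤ 7)
  C vs B: [7 vs 3, 7 vs 6, 3 vs 1] → C strictly dominates B
No single strategy strictly dominates all others → no strictly dominant strategy.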